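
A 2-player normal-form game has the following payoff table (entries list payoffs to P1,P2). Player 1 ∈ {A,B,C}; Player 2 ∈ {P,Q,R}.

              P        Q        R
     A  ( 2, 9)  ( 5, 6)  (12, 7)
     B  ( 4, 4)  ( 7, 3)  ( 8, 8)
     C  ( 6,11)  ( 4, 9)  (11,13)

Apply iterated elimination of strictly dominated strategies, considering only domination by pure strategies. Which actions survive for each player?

IESDS → P1:{A,C} P2:{P,R}

P2 drop Q (P beats it: A:9>6 B:4>3 C:11>9)
P1 drop B (C beats it: P:6>4 R:11>8)
P1→{A,C} P2→{P,R}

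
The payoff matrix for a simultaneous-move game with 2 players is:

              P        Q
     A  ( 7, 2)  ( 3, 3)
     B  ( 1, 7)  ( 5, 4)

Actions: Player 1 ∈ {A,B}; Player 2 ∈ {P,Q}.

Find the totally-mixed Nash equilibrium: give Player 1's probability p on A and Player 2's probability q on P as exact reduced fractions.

P1 indiff ⇒ q·7+(1-q)·3 = q·1+(1-q)·5 ⇒ q(6) = (1-q)(2) ⇒ q = 1/4
P2 indiff ⇒ p·2+(1-p)·7 = p·3+(1-p)·4 ⇒ p(-1) = (1-p)(-3) ⇒ p = 3/4

(p,q) = (3/4, 1/4)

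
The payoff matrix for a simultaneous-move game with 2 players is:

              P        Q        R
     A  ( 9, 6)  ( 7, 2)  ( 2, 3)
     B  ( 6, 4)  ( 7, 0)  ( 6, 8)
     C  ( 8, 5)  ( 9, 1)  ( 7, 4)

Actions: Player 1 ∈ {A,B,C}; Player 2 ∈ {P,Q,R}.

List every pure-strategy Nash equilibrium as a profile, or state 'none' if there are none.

Nash profiles: (A,P)

(A,P): NE
(A,Q): not NE [P1→C gives 9>7; P2→P gives 6>2]
(A,R): not NE [P1→C gives 7>2; P2→P gives 6>3]
(B,P): not NE [P1→A gives 9>6; P2→R gives 8>4]
(B,Q): not NE [P1→C gives 9>7; P2→R gives 8>0]
(B,R): not NE [P1→C gives 7>6]
(C,P): not NE [P1→A gives 9>8]
(C,Q): not NE [P2→P gives 5>1]
(C,R): not NE [P2→P gives 5>4]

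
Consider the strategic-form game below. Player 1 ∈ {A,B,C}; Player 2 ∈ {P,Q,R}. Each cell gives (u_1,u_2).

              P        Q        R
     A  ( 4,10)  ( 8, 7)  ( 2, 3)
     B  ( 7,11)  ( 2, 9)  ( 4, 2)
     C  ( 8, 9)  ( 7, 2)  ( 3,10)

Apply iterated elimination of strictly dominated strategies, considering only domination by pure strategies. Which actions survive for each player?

P2 drop Q (P beats it: A:10>7 B:11>9 C:9>2)
P1 drop A (B beats it: P:7>4 R:4>2)
P1→{B,C} P2→{P,R}

IESDS → P1:{B,C} P2:{P,R}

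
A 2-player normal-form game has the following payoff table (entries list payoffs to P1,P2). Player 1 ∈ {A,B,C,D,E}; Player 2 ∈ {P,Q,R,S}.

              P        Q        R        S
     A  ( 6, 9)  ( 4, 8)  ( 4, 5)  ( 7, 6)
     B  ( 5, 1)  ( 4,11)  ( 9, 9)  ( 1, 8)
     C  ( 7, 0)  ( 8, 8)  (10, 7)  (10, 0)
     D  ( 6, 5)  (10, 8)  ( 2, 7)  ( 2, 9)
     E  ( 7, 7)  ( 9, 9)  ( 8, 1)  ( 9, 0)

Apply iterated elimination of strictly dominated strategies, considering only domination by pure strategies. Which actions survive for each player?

P1 drop A (C beats it: P:7>6 Q:8>4 R:10>4 S:10>7)
P1 drop B (C beats it: P:7>5 Q:8>4 R:10>9 S:10>1)
P2 drop P (Q beats it: C:8>0 D:8>5 E:9>7)
P2 drop R (Q beats it: C:8>7 D:8>7 E:9>1)
P1→{C,D,E} P2→{Q,S}

IESDS → P1:{C,D,E} P2:{Q,S}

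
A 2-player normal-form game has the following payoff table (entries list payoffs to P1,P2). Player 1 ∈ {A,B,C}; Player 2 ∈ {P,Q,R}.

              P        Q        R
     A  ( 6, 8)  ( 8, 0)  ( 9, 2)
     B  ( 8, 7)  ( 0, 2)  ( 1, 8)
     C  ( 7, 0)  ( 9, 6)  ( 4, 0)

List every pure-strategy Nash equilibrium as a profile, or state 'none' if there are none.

Nash profiles: (C,Q)

(A,P): not NE [P1→B gives 8>6]
(A,Q): not NE [P1→C gives 9>8; P2→P gives 8>0]
(A,R): not NE [P2→P gives 8>2]
(B,P): not NE [P2→R gives 8>7]
(B,Q): not NE [P1→C gives 9>0; P2→R gives 8>2]
(B,R): not NE [P1→A gives 9>1]
(C,P): not NE [P1→B gives 8>7; P2→Q gives 6>0]
(C,Q): NE
(C,R): not NE [P1→A gives 9>4; P2→Q gives 6>0]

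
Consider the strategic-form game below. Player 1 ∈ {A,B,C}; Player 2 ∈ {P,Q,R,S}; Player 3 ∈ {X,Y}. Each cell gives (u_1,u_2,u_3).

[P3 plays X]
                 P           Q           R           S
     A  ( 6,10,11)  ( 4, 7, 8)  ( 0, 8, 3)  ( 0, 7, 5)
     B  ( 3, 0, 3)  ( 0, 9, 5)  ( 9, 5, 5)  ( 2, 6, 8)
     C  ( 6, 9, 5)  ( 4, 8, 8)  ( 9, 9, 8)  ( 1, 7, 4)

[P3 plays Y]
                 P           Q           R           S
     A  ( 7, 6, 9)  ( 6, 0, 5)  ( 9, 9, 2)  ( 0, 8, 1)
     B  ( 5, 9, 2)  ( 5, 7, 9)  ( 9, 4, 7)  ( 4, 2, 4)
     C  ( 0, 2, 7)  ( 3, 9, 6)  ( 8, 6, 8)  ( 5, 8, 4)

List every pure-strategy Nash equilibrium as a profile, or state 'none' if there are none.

(A,P,X): NE
(A,P,Y): not NE [P2→R gives 9>6; P3→X gives 11>9]
(A,Q,X): not NE [P2→P gives 10>7]
(A,Q,Y): not NE [P2→R gives 9>0; P3→X gives 8>5]
(A,R,X): not NE [P1→C gives 9>0; P2→P gives 10>8]
(A,R,Y): not NE [P3→X gives 3>2]
(A,S,X): not NE [P1→B gives 2>0; P2→P gives 10>7]
(A,S,Y): not NE [P1→C gives 5>0; P2→R gives 9>8; P3→X gives 5>1]
(B,P,X): not NE [P1→C gives 6>3; P2→Q gives 9>0]
(B,P,Y): not NE [P1→A gives 7>5; P3→X gives 3>2]
(B,Q,X): not NE [P1→C gives 4>0; P3→Y gives 9>5]
(B,Q,Y): not NE [P1→A gives 6>5; P2→P gives 9>7]
(B,R,X): not NE [P2→Q gives 9>5; P3→Y gives 7>5]
(B,R,Y): not NE [P2→P gives 9>4]
(B,S,X): not NE [P2→Q gives 9>6]
(B,S,Y): not NE [P1→C gives 5>4; P2→P gives 9>2; P3→X gives 8>4]
(C,P,X): not NE [P3→Y gives 7>5]
(C,P,Y): not NE [P1→A gives 7>0; P2→Q gives 9>2]
(C,Q,X): not NE [P2→R gives 9>8]
(C,Q,Y): not NE [P1→A gives 6>3; P3→X gives 8>6]
(C,R,X): NE
(C,R,Y): not NE [P1→B gives 9>8; P2→Q gives 9>6]
(C,S,X): not NE [P1→B gives 2>1; P2→R gives 9>7]
(C,S,Y): not NE [P2→Q gives 9>8]

NE set: (A,P,X), (C,R,X)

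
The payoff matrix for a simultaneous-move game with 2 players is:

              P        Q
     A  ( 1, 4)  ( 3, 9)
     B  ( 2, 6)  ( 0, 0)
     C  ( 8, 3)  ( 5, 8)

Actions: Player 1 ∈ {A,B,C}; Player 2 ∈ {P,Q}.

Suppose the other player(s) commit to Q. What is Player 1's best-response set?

argmax u_1 = {C}

u_1(A vs Q) = 3
u_1(B vs Q) = 0
u_1(C vs Q) = 5
max payoff 5 at {C}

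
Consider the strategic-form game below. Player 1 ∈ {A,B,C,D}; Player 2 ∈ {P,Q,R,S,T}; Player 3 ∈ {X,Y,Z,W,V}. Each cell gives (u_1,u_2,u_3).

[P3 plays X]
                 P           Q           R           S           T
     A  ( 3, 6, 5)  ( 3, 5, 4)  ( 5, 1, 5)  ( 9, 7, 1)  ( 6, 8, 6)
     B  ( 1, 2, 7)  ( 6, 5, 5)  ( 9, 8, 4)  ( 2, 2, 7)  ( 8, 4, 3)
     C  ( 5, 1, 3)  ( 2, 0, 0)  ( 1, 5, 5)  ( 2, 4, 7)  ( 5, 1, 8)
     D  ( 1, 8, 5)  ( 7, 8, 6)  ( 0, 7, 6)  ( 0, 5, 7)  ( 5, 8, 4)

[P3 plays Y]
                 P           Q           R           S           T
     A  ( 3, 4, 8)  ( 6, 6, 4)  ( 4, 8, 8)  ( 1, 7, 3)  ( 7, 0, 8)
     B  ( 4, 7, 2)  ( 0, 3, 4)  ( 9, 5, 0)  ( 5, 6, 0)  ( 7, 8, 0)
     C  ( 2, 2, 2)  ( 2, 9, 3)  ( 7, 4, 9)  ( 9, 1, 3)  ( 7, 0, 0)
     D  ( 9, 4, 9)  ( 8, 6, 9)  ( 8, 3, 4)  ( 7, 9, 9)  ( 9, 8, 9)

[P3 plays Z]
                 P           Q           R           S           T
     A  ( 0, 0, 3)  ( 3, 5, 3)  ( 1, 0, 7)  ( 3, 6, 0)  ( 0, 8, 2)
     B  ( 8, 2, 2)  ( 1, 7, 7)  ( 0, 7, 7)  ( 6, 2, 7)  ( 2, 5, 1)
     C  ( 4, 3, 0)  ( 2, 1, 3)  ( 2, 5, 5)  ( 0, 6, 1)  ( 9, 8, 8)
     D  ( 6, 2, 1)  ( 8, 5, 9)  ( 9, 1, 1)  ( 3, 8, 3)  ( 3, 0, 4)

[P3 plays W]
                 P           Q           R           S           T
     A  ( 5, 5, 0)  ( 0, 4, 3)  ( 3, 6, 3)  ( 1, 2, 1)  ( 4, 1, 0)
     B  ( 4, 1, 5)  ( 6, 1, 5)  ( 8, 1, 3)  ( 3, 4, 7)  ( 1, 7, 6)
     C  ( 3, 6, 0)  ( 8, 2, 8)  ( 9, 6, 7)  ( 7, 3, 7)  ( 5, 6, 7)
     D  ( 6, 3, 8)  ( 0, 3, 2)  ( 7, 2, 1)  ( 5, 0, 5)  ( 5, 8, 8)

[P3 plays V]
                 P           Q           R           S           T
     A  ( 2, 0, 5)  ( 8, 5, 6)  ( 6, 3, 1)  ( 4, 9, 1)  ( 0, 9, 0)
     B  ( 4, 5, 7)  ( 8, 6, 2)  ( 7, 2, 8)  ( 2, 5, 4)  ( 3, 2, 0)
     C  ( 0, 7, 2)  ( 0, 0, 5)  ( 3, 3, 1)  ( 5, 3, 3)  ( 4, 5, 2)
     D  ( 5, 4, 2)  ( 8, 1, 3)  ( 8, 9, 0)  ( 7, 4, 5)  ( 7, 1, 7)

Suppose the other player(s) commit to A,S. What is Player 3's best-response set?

u_3(X vs A,S) = 1
u_3(Y vs A,S) = 3
u_3(Z vs A,S) = 0
u_3(W vs A,S) = 1
u_3(V vs A,S) = 1
max payoff 3 at {Y}

BR_3 = {Y}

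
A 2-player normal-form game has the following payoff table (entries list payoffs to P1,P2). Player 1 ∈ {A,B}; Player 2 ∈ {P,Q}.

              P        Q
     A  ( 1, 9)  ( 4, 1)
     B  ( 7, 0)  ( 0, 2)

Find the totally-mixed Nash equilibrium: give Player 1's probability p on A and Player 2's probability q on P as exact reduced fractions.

(p,q) = (1/5, 2/5)

P1 indiff ⇒ q·1+(1-q)·4 = q·7+(1-q)·0 ⇒ q(-6) = (1-q)(-4) ⇒ q = 2/5
P2 indiff ⇒ p·9+(1-p)·0 = p·1+(1-p)·2 ⇒ p(8) = (1-p)(2) ⇒ p = 1/5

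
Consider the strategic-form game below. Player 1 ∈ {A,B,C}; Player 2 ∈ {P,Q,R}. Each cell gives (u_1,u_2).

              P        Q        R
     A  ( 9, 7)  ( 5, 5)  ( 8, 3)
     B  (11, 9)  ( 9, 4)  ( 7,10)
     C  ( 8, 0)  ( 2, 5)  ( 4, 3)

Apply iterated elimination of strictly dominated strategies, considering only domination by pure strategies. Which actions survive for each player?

Remaining: P1:{A,B} P2:{P,R}

P1 drop C (A beats it: P:9>8 Q:5>2 R:8>4)
P2 drop Q (P beats it: A:7>5 B:9>4)
P1→{A,B} P2→{P,R}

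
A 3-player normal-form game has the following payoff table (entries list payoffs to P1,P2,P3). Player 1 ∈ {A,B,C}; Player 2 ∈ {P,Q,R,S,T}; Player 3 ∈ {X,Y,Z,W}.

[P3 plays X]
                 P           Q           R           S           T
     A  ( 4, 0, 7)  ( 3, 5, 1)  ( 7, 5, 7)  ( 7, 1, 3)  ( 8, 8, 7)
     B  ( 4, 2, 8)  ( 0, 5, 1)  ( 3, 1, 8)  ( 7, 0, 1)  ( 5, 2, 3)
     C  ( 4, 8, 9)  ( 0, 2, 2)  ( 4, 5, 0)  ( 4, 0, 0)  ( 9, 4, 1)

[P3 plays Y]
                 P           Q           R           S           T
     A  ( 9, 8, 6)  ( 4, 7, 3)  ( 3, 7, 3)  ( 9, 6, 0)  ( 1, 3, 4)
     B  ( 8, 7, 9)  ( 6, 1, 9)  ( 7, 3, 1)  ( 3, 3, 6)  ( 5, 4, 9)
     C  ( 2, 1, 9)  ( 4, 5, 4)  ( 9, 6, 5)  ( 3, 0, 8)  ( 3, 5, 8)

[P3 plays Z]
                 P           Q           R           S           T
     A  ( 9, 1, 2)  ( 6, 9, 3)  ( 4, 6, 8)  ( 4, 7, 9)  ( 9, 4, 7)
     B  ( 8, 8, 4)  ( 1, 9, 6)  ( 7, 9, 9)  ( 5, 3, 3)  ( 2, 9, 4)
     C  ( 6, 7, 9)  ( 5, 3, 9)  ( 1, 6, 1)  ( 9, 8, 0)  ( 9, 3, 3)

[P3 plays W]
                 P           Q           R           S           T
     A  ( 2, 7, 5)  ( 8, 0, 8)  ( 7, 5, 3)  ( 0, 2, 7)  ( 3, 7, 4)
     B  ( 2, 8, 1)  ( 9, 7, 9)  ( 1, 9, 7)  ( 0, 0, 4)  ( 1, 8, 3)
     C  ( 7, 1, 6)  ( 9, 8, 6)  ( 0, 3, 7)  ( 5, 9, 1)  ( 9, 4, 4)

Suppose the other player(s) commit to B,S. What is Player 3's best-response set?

u_3(X vs B,S) = 1
u_3(Y vs B,S) = 6
u_3(Z vs B,S) = 3
u_3(W vs B,S) = 4
max payoff 6 at {Y}

P3 best: {Y}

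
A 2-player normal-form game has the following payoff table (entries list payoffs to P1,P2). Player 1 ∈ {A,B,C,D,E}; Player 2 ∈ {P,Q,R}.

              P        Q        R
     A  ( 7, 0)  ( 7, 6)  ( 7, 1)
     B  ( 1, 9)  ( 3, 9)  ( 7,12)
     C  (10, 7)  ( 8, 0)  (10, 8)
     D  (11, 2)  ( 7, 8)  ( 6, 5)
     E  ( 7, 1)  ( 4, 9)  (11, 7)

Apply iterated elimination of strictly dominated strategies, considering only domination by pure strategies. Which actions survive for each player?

P1 drop A (C beats it: P:10>7 Q:8>7 R:10>7)
P1 drop B (C beats it: P:10>1 Q:8>3 R:10>7)
P2 drop P (R beats it: C:8>7 D:5>2 E:7>1)
P1 drop D (C beats it: Q:8>7 R:10>6)
P1→{C,E} P2→{Q,R}

IESDS → P1:{C,E} P2:{Q,R}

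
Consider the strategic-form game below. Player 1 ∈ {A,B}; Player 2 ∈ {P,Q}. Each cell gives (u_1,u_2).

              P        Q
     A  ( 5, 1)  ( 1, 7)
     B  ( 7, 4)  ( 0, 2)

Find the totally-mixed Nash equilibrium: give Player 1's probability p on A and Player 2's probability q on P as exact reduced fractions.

P1 indiff ⇒ q·5+(1-q)·1 = q·7+(1-q)·0 ⇒ q(-2) = (1-q)(-1) ⇒ q = 1/3
P2 indiff ⇒ p·1+(1-p)·4 = p·7+(1-p)·2 ⇒ p(-6) = (1-p)(-2) ⇒ p = 1/4

P1 mixes 1/4 on A; P2 mixes 1/3 on P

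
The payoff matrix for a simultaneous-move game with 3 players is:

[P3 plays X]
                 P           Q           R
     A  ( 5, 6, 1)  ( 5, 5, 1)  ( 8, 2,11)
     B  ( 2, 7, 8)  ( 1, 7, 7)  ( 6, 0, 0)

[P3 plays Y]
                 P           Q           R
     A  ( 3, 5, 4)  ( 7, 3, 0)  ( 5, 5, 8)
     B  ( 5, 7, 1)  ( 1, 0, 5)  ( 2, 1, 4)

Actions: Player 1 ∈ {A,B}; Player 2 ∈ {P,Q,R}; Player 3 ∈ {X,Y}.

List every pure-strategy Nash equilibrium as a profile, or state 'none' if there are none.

(A,P,X): not NE [P3→Y gives 4>1]
(A,P,Y): not NE [P1→B gives 5>3]
(A,Q,X): not NE [P2→P gives 6>5]
(A,Q,Y): not NE [P2→R gives 5>3; P3→X gives 1>0]
(A,R,X): not NE [P2→P gives 6>2]
(A,R,Y): not NE [P3→X gives 11>8]
(B,P,X): not NE [P1→A gives 5>2]
(B,P,Y): not NE [P3→X gives 8>1]
(B,Q,X): not NE [P1→A gives 5>1]
(B,Q,Y): not NE [P1→A gives 7>1; P2→P gives 7>0; P3→X gives 7>5]
(B,R,X): not NE [P1→A gives 8>6; P2→Q gives 7>0; P3→Y gives 4>0]
(B,R,Y): not NE [P1→A gives 5>2; P2→P gives 7>1]

PSNE: ∅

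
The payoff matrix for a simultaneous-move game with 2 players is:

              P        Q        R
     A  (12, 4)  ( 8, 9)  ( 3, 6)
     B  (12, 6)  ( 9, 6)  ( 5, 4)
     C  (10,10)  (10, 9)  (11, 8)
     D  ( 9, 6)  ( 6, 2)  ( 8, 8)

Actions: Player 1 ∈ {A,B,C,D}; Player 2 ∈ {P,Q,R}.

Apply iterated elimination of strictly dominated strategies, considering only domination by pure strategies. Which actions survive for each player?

P1 drop D (C beats it: P:10>9 Q:10>6 R:11>8)
P2 drop R (Q beats it: A:9>6 B:6>4 C:9>8)
P1→{A,B,C} P2→{P,Q}

IESDS → P1:{A,B,C} P2:{P,Q}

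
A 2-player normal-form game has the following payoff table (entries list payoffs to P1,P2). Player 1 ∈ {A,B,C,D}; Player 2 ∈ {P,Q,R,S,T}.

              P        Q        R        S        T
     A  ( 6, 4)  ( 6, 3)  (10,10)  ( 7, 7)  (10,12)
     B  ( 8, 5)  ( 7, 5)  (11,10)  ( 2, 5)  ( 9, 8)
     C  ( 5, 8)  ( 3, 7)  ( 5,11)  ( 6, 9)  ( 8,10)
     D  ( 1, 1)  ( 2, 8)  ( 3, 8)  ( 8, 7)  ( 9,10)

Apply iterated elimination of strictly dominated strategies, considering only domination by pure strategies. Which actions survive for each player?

P1 drop C (A beats it: P:6>5 Q:6>3 R:10>5 S:7>6 T:10>8)
P2 drop P (R beats it: A:10>4 B:10>5 D:8>1)
P2 drop Q (T beats it: A:12>3 B:8>5 D:10>8)
P2 drop S (R beats it: A:10>7 B:10>5 D:8>7)
P1 drop D (A beats it: R:10>3 T:10>9)
P1→{A,B} P2→{R,T}

Remaining: P1:{A,B} P2:{R,T}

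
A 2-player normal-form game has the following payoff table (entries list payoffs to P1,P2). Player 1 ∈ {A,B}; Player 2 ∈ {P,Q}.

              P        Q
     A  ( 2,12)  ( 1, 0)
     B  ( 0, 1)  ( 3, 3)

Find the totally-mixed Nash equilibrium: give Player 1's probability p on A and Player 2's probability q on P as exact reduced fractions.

P1 indiff ⇒ q·2+(1-q)·1 = q·0+(1-q)·3 ⇒ q(2) = (1-q)(2) ⇒ q = 1/2
P2 indiff ⇒ p·12+(1-p)·1 = p·0+(1-p)·3 ⇒ p(12) = (1-p)(2) ⇒ p = 1/7

P1 mixes 1/7 on A; P2 mixes 1/2 on P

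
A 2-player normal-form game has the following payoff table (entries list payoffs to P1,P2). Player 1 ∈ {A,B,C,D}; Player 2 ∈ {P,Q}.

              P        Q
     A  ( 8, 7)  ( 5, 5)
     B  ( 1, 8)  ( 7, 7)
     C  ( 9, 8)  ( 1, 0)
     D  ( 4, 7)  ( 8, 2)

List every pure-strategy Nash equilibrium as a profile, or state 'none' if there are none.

(A,P): not NE [P1→C gives 9>8]
(A,Q): not NE [P1→D gives 8>5; P2→P gives 7>5]
(B,P): not NE [P1→C gives 9>1]
(B,Q): not NE [P1→D gives 8>7; P2→P gives 8>7]
(C,P): NE
(C,Q): not NE [P1→D gives 8>1; P2→P gives 8>0]
(D,P): not NE [P1→C gives 9>4]
(D,Q): not NE [P2→P gives 7>2]

Nash profiles: (C,P)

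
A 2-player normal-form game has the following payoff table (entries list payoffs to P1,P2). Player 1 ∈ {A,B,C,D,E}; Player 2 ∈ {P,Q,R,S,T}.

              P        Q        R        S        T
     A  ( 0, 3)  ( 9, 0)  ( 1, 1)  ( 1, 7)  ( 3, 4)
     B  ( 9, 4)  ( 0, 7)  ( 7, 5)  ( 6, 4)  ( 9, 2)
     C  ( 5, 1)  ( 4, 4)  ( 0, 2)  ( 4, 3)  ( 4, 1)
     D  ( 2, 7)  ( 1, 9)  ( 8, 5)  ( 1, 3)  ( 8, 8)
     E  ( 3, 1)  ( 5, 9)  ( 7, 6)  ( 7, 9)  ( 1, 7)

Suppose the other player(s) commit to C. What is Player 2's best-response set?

BR_2 = {Q}

u_2(P vs C) = 1
u_2(Q vs C) = 4
u_2(R vs C) = 2
u_2(S vs C) = 3
u_2(T vs C) = 1
max payoff 4 at {Q}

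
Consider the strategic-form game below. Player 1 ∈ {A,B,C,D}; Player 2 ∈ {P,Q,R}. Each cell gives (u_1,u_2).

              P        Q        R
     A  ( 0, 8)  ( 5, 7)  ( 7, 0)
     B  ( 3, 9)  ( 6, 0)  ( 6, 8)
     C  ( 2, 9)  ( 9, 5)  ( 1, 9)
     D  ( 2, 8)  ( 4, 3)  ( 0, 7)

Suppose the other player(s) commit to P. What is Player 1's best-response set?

BR_1 = {B}

u_1(A vs P) = 0
u_1(B vs P) = 3
u_1(C vs P) = 2
u_1(D vs P) = 2
max payoff 3 at {B}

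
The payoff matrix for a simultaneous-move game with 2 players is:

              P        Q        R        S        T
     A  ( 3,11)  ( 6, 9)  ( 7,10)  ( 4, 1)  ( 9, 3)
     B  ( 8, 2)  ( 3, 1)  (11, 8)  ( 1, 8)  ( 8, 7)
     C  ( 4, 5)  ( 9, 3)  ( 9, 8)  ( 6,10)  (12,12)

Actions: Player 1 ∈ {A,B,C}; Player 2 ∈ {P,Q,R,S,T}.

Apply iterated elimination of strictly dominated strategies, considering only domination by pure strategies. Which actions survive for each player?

P1 drop A (C beats it: P:4>3 Q:9>6 R:9>7 S:6>4 T:12>9)
P2 drop P (R beats it: B:8>2 C:8>5)
P2 drop Q (R beats it: B:8>1 C:8>3)
P1→{B,C} P2→{R,S,T}

IESDS → P1:{B,C} P2:{R,S,T}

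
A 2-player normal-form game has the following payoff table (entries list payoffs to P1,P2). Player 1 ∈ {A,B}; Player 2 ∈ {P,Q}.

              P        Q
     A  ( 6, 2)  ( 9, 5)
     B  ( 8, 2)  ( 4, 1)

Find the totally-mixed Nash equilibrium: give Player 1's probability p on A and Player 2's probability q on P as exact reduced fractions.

(p,q) = (1/4, 5/7)

P1 indiff ⇒ q·6+(1-q)·9 = q·8+(1-q)·4 ⇒ q(-2) = (1-q)(-5) ⇒ q = 5/7
P2 indiff ⇒ p·2+(1-p)·2 = p·5+(1-p)·1 ⇒ p(-3) = (1-p)(-1) ⇒ p = 1/4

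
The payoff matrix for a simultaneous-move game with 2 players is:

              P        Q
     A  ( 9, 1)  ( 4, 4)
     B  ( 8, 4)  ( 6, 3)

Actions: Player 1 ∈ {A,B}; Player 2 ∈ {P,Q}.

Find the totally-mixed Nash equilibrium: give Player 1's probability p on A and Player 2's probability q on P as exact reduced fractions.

P1 indiff ⇒ q·9+(1-q)·4 = q·8+(1-q)·6 ⇒ q(1) = (1-q)(2) ⇒ q = 2/3
P2 indiff ⇒ p·1+(1-p)·4 = p·4+(1-p)·3 ⇒ p(-3) = (1-p)(-1) ⇒ p = 1/4

P1 mixes 1/4 on A; P2 mixes 2/3 on P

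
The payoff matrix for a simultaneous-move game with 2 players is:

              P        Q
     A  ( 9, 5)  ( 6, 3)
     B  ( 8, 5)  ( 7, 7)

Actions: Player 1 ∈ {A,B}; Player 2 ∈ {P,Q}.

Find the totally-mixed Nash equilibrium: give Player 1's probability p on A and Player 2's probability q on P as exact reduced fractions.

(p,q) = (1/2, 1/2)

P1 indiff ⇒ q·9+(1-q)·6 = q·8+(1-q)·7 ⇒ q(1) = (1-q)(1) ⇒ q = 1/2
P2 indiff ⇒ p·5+(1-p)·5 = p·3+(1-p)·7 ⇒ p(2) = (1-p)(2) ⇒ p = 1/2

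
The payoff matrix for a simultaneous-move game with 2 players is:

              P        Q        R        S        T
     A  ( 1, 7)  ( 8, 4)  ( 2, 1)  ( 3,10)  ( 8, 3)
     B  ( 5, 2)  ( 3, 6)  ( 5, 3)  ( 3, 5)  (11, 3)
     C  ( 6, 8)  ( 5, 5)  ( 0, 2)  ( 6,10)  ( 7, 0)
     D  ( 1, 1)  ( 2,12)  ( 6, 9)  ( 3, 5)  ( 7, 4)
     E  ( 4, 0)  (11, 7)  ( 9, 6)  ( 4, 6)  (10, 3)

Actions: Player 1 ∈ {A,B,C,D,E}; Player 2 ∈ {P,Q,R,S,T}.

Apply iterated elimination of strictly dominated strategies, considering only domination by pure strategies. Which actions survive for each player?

P1 drop A (E beats it: P:4>1 Q:11>8 R:9>2 S:4>3 T:10>8)
P1 drop D (E beats it: P:4>1 Q:11>2 R:9>6 S:4>3 T:10>7)
P2 drop P (S beats it: B:5>2 C:10>8 E:6>0)
P2 drop R (Q beats it: B:6>3 C:5>2 E:7>6)
P2 drop T (Q beats it: B:6>3 C:5>0 E:7>3)
P1 drop B (C beats it: Q:5>3 S:6>3)
P1→{C,E} P2→{Q,S}

Survivors P1:{C,E} P2:{Q,S}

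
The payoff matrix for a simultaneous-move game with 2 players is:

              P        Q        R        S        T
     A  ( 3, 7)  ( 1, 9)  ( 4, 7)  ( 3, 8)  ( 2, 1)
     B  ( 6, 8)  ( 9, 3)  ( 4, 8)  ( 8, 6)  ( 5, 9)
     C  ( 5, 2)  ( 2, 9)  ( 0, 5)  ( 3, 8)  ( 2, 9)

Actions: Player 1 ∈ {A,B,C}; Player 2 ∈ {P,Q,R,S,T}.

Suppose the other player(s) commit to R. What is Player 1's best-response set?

u_1(A vs R) = 4
u_1(B vs R) = 4
u_1(C vs R) = 0
max payoff 4 at {A,B}

P1 best: {A,B}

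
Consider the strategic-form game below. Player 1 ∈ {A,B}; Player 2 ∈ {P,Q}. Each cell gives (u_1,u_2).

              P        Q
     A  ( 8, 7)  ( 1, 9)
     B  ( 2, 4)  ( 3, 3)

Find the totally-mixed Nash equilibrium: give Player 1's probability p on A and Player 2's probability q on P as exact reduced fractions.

P1 indiff ⇒ q·8+(1-q)·1 = q·2+(1-q)·3 ⇒ q(6) = (1-q)(2) ⇒ q = 1/4
P2 indiff ⇒ p·7+(1-p)·4 = p·9+(1-p)·3 ⇒ p(-2) = (1-p)(-1) ⇒ p = 1/3

p=1/3, q=1/4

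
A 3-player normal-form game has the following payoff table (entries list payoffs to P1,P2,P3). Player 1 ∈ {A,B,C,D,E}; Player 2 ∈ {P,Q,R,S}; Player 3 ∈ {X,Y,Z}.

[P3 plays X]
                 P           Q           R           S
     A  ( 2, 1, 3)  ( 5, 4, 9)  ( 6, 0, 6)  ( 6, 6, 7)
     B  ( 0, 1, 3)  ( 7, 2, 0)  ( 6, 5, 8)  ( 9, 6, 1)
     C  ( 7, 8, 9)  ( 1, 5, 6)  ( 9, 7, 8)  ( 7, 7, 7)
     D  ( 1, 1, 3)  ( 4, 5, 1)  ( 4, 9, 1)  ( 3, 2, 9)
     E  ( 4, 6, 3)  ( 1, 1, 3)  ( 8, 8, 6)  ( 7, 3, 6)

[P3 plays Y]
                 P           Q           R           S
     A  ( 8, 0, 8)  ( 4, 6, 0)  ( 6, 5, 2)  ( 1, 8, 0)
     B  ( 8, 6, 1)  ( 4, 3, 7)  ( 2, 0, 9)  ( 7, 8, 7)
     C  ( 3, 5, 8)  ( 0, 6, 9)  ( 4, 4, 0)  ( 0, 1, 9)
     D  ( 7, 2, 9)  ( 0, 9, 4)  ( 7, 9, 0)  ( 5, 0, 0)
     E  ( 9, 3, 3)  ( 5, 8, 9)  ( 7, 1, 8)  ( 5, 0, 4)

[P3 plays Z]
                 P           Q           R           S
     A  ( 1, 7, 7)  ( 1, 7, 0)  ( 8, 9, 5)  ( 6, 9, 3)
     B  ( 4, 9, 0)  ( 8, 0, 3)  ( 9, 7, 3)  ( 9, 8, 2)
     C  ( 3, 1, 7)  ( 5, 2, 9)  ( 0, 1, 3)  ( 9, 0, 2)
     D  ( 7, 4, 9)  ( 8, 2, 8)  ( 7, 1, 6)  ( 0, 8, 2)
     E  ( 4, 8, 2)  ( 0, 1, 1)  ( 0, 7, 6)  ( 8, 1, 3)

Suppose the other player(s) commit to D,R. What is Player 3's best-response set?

BR_3 = {Z}

u_3(X vs D,R) = 1
u_3(Y vs D,R) = 0
u_3(Z vs D,R) = 6
max payoff 6 at {Z}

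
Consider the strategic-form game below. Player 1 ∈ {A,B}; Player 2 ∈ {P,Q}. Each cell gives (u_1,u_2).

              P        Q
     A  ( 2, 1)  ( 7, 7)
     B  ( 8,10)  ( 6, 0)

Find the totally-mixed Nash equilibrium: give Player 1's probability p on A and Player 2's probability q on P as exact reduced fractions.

p=5/8, q=1/7

P1 indiff ⇒ q·2+(1-q)·7 = q·8+(1-q)·6 ⇒ q(-6) = (1-q)(-1) ⇒ q = 1/7
P2 indiff ⇒ p·1+(1-p)·10 = p·7+(1-p)·0 ⇒ p(-6) = (1-p)(-10) ⇒ p = 5/8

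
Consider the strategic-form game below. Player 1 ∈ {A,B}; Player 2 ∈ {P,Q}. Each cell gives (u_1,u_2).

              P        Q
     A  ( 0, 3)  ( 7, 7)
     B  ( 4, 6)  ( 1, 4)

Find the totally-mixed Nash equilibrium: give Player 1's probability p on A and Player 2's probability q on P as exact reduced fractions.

p=1/3, q=3/5

P1 indiff ⇒ q·0+(1-q)·7 = q·4+(1-q)·1 ⇒ q(-4) = (1-q)(-6) ⇒ q = 3/5
P2 indiff ⇒ p·3+(1-p)·6 = p·7+(1-p)·4 ⇒ p(-4) = (1-p)(-2) ⇒ p = 1/3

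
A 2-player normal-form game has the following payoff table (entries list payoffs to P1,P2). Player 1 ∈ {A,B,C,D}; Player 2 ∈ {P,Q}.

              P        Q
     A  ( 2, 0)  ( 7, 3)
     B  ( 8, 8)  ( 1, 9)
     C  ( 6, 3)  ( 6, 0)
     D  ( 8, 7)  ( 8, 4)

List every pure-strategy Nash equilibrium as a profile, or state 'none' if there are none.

(A,P): not NE [P1→D gives 8>2; P2→Q gives 3>0]
(A,Q): not NE [P1→D gives 8>7]
(B,P): not NE [P2→Q gives 9>8]
(B,Q): not NE [P1→D gives 8>1]
(C,P): not NE [P1→D gives 8>6]
(C,Q): not NE [P1→D gives 8>6; P2→P gives 3>0]
(D,P): NE
(D,Q): not NE [P2→P gives 7>4]

NE set: (D,P)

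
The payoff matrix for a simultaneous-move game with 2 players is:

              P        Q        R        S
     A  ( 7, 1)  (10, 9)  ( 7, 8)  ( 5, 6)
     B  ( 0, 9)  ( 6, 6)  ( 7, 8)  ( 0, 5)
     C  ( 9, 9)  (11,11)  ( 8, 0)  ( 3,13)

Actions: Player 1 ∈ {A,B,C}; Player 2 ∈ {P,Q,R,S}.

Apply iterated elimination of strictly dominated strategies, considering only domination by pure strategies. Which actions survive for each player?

P1 drop B (C beats it: P:9>0 Q:11>6 R:8>7 S:3>0)
P2 drop P (Q beats it: A:9>1 C:11>9)
P2 drop R (Q beats it: A:9>8 C:11>0)
P1→{A,C} P2→{Q,S}

Remaining: P1:{A,C} P2:{Q,S}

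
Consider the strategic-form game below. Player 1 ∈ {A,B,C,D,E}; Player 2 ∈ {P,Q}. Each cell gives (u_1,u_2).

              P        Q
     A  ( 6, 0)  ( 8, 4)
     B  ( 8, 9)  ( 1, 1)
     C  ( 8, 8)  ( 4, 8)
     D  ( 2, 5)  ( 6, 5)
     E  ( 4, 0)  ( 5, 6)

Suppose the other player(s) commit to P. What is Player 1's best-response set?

BR_1 = {B,C}

u_1(A vs P) = 6
u_1(B vs P) = 8
u_1(C vs P) = 8
u_1(D vs P) = 2
u_1(E vs P) = 4
max payoff 8 at {B,C}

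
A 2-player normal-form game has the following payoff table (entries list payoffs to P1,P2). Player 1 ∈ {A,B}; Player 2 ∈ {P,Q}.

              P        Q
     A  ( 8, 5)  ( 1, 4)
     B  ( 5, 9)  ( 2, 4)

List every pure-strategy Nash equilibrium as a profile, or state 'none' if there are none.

(A,P): NE
(A,Q): not NE [P1→B gives 2>1; P2→P gives 5>4]
(B,P): not NE [P1→A gives 8>5]
(B,Q): not NE [P2→P gives 9>4]

PSNE = {(A,P)}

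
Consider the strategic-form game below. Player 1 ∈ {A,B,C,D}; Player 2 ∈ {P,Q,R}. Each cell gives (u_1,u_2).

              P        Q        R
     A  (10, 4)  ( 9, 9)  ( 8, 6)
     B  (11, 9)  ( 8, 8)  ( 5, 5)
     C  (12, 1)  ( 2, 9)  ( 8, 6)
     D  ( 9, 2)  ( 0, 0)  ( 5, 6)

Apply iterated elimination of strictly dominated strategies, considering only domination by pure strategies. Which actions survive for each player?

IESDS → P1:{A,B,C} P2:{P,Q}

P1 drop D (A beats it: P:10>9 Q:9>0 R:8>5)
P2 drop R (Q beats it: A:9>6 B:8>5 C:9>6)
P1→{A,B,C} P2→{P,Q}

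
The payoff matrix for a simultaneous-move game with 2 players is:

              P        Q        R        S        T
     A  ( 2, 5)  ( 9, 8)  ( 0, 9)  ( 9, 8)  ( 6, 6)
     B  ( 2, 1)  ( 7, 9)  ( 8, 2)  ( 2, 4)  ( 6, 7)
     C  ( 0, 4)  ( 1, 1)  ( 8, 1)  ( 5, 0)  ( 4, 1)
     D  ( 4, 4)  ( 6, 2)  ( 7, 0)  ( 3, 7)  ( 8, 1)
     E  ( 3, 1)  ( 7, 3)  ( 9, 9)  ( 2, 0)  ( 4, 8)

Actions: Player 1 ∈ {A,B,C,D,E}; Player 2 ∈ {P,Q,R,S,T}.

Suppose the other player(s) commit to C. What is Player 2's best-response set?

u_2(P vs C) = 4
u_2(Q vs C) = 1
u_2(R vs C) = 1
u_2(S vs C) = 0
u_2(T vs C) = 1
max payoff 4 at {P}

P2 best: {P}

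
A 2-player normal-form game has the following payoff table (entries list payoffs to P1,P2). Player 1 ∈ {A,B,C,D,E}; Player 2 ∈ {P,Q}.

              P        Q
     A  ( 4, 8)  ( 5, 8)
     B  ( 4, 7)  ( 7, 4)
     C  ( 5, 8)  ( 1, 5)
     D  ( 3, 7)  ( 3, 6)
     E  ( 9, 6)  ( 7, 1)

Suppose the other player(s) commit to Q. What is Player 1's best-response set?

u_1(A vs Q) = 5
u_1(B vs Q) = 7
u_1(C vs Q) = 1
u_1(D vs Q) = 3
u_1(E vs Q) = 7
max payoff 7 at {B,E}

argmax u_1 = {B,E}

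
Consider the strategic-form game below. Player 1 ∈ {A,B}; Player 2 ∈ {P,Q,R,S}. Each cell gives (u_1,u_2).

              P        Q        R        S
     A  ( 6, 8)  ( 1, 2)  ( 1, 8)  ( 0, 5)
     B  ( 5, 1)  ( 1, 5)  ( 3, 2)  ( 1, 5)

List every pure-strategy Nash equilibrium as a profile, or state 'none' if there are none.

(A,P): NE
(A,Q): not NE [P2→R gives 8>2]
(A,R): not NE [P1→B gives 3>1]
(A,S): not NE [P1→B gives 1>0; P2→R gives 8>5]
(B,P): not NE [P1→A gives 6>5; P2→S gives 5>1]
(B,Q): NE
(B,R): not NE [P2→S gives 5>2]
(B,S): NE

PSNE = {(A,P), (B,Q), (B,S)}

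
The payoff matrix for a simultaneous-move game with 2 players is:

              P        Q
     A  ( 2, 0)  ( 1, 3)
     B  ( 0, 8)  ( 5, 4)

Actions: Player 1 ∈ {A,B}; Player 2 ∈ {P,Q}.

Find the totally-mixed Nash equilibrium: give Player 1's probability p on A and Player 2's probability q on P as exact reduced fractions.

p=4/7, q=2/3

P1 indiff ⇒ q·2+(1-q)·1 = q·0+(1-q)·5 ⇒ q(2) = (1-q)(4) ⇒ q = 2/3
P2 indiff ⇒ p·0+(1-p)·8 = p·3+(1-p)·4 ⇒ p(-3) = (1-p)(-4) ⇒ p = 4/7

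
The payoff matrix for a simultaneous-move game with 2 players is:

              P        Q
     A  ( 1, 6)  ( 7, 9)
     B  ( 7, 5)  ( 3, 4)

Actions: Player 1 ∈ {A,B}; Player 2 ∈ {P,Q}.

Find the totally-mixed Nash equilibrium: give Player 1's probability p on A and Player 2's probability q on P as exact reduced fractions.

P1 indiff ⇒ q·1+(1-q)·7 = q·7+(1-q)·3 ⇒ q(-6) = (1-q)(-4) ⇒ q = 2/5
P2 indiff ⇒ p·6+(1-p)·5 = p·9+(1-p)·4 ⇒ p(-3) = (1-p)(-1) ⇒ p = 1/4

P1 mixes 1/4 on A; P2 mixes 2/5 on P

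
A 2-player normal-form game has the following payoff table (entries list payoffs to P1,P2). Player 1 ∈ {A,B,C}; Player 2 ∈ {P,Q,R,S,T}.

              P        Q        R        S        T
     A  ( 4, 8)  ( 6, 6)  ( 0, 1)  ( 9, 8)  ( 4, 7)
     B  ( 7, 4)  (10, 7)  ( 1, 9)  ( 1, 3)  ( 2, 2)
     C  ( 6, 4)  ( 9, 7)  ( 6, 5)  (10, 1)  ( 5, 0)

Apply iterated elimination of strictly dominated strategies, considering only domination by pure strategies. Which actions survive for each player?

Remaining: P1:{B,C} P2:{Q,R}

P1 drop A (C beats it: P:6>4 Q:9>6 R:6>0 S:10>9 T:5>4)
P2 drop P (Q beats it: B:7>4 C:7>4)
P2 drop S (Q beats it: B:7>3 C:7>1)
P2 drop T (Q beats it: B:7>2 C:7>0)
P1→{B,C} P2→{Q,R}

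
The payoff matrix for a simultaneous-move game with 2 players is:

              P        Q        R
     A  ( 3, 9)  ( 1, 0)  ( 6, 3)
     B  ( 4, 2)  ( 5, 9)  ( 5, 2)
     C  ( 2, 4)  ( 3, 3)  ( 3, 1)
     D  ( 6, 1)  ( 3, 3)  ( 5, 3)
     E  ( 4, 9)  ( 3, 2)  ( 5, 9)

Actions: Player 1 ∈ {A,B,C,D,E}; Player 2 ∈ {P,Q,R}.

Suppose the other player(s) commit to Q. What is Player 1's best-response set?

P1 best: {B}

u_1(A vs Q) = 1
u_1(B vs Q) = 5
u_1(C vs Q) = 3
u_1(D vs Q) = 3
u_1(E vs Q) = 3
max payoff 5 at {B}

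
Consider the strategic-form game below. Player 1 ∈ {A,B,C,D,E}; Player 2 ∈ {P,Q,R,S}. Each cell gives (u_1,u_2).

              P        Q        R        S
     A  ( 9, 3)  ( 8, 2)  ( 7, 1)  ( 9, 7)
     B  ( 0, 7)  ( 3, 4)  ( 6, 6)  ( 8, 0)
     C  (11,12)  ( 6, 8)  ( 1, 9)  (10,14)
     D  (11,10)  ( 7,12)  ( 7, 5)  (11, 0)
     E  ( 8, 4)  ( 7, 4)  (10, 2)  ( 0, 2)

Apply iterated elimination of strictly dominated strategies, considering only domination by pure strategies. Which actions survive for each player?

IESDS → P1:{A,C,D} P2:{P,Q,S}

P1 drop B (A beats it: P:9>0 Q:8>3 R:7>6 S:9>8)
P2 drop R (P beats it: A:3>1 C:12>9 D:10>5 E:4>2)
P1 drop E (A beats it: P:9>8 Q:8>7 S:9>0)
P1→{A,C,D} P2→{P,Q,S}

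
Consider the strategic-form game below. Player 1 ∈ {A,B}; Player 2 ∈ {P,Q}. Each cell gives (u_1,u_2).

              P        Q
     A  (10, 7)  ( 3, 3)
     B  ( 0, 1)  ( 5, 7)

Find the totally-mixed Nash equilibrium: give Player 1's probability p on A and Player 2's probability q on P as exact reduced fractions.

P1 indiff ⇒ q·10+(1-q)·3 = q·0+(1-q)·5 ⇒ q(10) = (1-q)(2) ⇒ q = 1/6
P2 indiff ⇒ p·7+(1-p)·1 = p·3+(1-p)·7 ⇒ p(4) = (1-p)(6) ⇒ p = 3/5

(p,q) = (3/5, 1/6)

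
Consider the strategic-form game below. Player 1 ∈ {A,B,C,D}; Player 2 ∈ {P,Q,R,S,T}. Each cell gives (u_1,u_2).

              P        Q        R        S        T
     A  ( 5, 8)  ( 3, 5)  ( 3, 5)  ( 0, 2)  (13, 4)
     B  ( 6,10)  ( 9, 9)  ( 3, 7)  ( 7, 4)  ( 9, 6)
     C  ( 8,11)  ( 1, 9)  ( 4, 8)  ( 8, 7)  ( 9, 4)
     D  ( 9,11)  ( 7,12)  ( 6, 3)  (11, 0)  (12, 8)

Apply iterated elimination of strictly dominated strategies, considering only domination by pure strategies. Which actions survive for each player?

IESDS → P1:{B,D} P2:{P,Q}

P1 drop C (D beats it: P:9>8 Q:7>1 R:6>4 S:11>8 T:12>9)
P2 drop R (P beats it: A:8>5 B:10>7 D:11>3)
P2 drop S (P beats it: A:8>2 B:10>4 D:11>0)
P2 drop T (P beats it: A:8>4 B:10>6 D:11>8)
P1 drop A (B beats it: P:6>5 Q:9>3)
P1→{B,D} P2→{P,Q}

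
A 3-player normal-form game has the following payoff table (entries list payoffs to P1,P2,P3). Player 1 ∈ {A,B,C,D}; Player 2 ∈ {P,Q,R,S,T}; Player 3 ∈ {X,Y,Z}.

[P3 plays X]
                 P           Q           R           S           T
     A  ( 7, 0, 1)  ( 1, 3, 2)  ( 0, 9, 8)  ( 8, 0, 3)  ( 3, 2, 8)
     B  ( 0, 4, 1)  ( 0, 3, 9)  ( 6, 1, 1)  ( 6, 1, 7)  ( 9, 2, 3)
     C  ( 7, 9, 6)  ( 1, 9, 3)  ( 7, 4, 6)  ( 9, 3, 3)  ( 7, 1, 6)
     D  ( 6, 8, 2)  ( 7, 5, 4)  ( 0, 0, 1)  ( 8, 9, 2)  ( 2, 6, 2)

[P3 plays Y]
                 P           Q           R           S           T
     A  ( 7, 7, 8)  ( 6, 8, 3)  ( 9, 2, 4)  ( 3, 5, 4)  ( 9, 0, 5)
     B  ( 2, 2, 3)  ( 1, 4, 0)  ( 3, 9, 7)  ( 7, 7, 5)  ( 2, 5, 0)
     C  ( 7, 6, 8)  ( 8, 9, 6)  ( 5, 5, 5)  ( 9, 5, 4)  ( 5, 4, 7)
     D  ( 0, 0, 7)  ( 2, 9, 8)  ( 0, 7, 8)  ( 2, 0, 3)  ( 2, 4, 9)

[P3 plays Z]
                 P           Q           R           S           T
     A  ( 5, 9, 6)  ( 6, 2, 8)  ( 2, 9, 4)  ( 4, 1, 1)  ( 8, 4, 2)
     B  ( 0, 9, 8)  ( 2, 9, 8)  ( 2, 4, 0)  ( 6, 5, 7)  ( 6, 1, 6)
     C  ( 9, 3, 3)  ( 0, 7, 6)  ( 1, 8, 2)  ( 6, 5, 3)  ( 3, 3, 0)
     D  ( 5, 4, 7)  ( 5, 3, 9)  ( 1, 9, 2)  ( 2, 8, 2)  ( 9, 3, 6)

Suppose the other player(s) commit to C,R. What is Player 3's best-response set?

u_3(X vs C,R) = 6
u_3(Y vs C,R) = 5
u_3(Z vs C,R) = 2
max payoff 6 at {X}

BR_3 = {X}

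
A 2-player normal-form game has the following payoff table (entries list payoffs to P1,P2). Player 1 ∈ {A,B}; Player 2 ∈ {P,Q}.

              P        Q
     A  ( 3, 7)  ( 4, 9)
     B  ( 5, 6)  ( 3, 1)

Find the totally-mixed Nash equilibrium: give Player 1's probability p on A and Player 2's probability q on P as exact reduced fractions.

P1 indiff ⇒ q·3+(1-q)·4 = q·5+(1-q)·3 ⇒ q(-2) = (1-q)(-1) ⇒ q = 1/3
P2 indiff ⇒ p·7+(1-p)·6 = p·9+(1-p)·1 ⇒ p(-2) = (1-p)(-5) ⇒ p = 5/7

p=5/7, q=1/3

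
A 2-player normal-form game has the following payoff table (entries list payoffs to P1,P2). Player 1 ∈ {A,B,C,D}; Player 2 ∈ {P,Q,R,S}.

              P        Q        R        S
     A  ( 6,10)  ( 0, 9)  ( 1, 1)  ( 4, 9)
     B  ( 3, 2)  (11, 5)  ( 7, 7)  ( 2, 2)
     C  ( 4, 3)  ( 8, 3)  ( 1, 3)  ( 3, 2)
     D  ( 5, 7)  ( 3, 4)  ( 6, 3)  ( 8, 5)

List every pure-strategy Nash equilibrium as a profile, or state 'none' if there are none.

(A,P): NE
(A,Q): not NE [P1→B gives 11>0; P2→P gives 10>9]
(A,R): not NE [P1→B gives 7>1; P2→P gives 10>1]
(A,S): not NE [P1→D gives 8>4; P2→P gives 10>9]
(B,P): not NE [P1→A gives 6>3; P2→R gives 7>2]
(B,Q): not NE [P2→R gives 7>5]
(B,R): NE
(B,S): not NE [P1→D gives 8>2; P2→R gives 7>2]
(C,P): not NE [P1→A gives 6>4]
(C,Q): not NE [P1→B gives 11>8]
(C,R): not NE [P1→B gives 7>1]
(C,S): not NE [P1→D gives 8>3; P2→R gives 3>2]
(D,P): not NE [P1→A gives 6>5]
(D,Q): not NE [P1→B gives 11>3; P2→P gives 7>4]
(D,R): not NE [P1→B gives 7>6; P2→P gives 7>3]
(D,S): not NE [P2→P gives 7>5]

PSNE = {(A,P), (B,R)}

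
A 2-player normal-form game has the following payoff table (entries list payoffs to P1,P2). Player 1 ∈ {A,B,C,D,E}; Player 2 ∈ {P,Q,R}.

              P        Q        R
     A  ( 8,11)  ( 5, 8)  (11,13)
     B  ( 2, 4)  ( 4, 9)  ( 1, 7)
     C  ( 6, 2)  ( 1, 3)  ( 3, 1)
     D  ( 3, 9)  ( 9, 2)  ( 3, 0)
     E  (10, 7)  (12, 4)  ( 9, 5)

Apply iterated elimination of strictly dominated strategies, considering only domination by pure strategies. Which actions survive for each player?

P1 drop B (A beats it: P:8>2 Q:5>4 R:11>1)
P1 drop C (A beats it: P:8>6 Q:5>1 R:11>3)
P1 drop D (E beats it: P:10>3 Q:12>9 R:9>3)
P2 drop Q (P beats it: A:11>8 E:7>4)
P1→{A,E} P2→{P,R}

Remaining: P1:{A,E} P2:{P,R}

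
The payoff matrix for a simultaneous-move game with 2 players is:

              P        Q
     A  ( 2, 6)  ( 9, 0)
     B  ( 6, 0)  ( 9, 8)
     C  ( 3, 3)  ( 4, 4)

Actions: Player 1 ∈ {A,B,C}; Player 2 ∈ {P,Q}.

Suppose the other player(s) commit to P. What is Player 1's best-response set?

u_1(A vs P) = 2
u_1(B vs P) = 6
u_1(C vs P) = 3
max payoff 6 at {B}

argmax u_1 = {B}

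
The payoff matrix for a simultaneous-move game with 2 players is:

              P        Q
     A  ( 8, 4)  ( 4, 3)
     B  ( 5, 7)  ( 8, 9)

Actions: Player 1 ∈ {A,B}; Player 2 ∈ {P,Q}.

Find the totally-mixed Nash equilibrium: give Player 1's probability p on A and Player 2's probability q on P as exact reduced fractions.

P1 indiff ⇒ q·8+(1-q)·4 = q·5+(1-q)·8 ⇒ q(3) = (1-q)(4) ⇒ q = 4/7
P2 indiff ⇒ p·4+(1-p)·7 = p·3+(1-p)·9 ⇒ p(1) = (1-p)(2) ⇒ p = 2/3

P1 mixes 2/3 on A; P2 mixes 4/7 on P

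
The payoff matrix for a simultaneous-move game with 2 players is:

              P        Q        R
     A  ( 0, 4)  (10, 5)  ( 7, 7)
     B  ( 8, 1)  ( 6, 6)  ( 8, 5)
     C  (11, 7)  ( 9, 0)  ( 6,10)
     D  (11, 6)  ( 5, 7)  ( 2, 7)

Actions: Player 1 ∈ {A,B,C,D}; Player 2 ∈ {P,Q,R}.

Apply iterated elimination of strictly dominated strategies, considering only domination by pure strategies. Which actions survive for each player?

IESDS → P1:{A,B} P2:{Q,R}

P2 drop P (R beats it: A:7>4 B:5>1 C:10>7 D:7>6)
P1 drop C (A beats it: Q:10>9 R:7>6)
P1 drop D (A beats it: Q:10>5 R:7>2)
P1→{A,B} P2→{Q,R}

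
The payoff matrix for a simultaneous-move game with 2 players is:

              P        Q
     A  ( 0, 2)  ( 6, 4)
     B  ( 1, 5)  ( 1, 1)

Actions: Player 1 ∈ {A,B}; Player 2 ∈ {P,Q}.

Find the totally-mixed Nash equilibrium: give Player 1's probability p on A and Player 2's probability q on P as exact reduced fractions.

P1 indiff ⇒ q·0+(1-q)·6 = q·1+(1-q)·1 ⇒ q(-1) = (1-q)(-5) ⇒ q = 5/6
P2 indiff ⇒ p·2+(1-p)·5 = p·4+(1-p)·1 ⇒ p(-2) = (1-p)(-4) ⇒ p = 2/3

p=2/3, q=5/6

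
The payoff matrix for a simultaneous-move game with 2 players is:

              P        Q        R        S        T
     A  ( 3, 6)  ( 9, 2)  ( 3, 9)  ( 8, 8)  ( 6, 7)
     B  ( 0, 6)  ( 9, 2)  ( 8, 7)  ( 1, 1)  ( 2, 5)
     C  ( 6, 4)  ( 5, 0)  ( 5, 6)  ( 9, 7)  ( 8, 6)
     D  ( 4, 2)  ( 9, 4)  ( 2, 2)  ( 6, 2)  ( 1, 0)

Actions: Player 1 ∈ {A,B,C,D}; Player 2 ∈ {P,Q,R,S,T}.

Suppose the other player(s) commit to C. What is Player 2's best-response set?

P2 best: {S}

u_2(P vs C) = 4
u_2(Q vs C) = 0
u_2(R vs C) = 6
u_2(S vs C) = 7
u_2(T vs C) = 6
max payoff 7 at {S}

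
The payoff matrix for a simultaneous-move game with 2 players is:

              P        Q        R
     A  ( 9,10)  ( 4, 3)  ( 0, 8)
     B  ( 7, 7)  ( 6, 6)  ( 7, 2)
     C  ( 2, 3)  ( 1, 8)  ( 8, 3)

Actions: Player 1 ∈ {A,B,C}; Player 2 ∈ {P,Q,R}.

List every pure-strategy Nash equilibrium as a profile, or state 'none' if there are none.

Nash profiles: (A,P)

(A,P): NE
(A,Q): not NE [P1→B gives 6>4; P2→P gives 10>3]
(A,R): not NE [P1→C gives 8>0; P2→P gives 10>8]
(B,P): not NE [P1→A gives 9>7]
(B,Q): not NE [P2→P gives 7>6]
(B,R): not NE [P1→C gives 8>7; P2→P gives 7>2]
(C,P): not NE [P1→A gives 9>2; P2→Q gives 8>3]
(C,Q): not NE [P1→B gives 6>1]
(C,R): not NE [P2→Q gives 8>3]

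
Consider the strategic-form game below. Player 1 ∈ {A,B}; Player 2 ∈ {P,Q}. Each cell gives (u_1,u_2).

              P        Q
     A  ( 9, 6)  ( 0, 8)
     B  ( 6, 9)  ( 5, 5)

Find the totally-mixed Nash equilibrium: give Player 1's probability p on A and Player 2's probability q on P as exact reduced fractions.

P1 indiff ⇒ q·9+(1-q)·0 = q·6+(1-q)·5 ⇒ q(3) = (1-q)(5) ⇒ q = 5/8
P2 indiff ⇒ p·6+(1-p)·9 = p·8+(1-p)·5 ⇒ p(-2) = (1-p)(-4) ⇒ p = 2/3

P1 mixes 2/3 on A; P2 mixes 5/8 on P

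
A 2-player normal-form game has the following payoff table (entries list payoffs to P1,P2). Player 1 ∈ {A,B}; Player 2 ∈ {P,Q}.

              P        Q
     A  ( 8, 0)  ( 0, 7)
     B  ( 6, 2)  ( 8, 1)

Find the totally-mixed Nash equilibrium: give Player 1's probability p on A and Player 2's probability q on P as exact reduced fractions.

P1 indiff ⇒ q·8+(1-q)·0 = q·6+(1-q)·8 ⇒ q(2) = (1-q)(8) ⇒ q = 4/5
P2 indiff ⇒ p·0+(1-p)·2 = p·7+(1-p)·1 ⇒ p(-7) = (1-p)(-1) ⇒ p = 1/8

p=1/8, q=4/5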